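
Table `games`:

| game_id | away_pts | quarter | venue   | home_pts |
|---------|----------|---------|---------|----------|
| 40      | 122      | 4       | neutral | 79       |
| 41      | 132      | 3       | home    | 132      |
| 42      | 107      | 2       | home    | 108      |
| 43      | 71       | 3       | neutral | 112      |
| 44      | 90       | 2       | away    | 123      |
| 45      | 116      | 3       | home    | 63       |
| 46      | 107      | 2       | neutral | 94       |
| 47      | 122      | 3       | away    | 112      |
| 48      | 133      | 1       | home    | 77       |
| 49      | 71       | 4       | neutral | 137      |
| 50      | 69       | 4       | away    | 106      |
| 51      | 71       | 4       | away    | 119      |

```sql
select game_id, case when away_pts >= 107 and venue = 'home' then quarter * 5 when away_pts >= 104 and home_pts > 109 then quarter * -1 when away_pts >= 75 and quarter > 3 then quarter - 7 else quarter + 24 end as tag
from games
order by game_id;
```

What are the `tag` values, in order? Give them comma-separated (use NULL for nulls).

-3, 15, 10, 27, 26, 15, 26, -3, 5, 28, 28, 28

game_id=40: away_pts >= 75 and quarter > 3 → -3
game_id=41: away_pts >= 107 and venue = 'home' → 15
game_id=42: away_pts >= 107 and venue = 'home' → 10
game_id=43: ELSE → 27
game_id=44: ELSE → 26
game_id=45: away_pts >= 107 and venue = 'home' → 15
game_id=46: ELSE → 26
game_id=47: away_pts >= 104 and home_pts > 109 → -3
game_id=48: away_pts >= 107 and venue = 'home' → 5
game_id=49: ELSE → 28
game_id=50: ELSE → 28
game_id=51: ELSE → 28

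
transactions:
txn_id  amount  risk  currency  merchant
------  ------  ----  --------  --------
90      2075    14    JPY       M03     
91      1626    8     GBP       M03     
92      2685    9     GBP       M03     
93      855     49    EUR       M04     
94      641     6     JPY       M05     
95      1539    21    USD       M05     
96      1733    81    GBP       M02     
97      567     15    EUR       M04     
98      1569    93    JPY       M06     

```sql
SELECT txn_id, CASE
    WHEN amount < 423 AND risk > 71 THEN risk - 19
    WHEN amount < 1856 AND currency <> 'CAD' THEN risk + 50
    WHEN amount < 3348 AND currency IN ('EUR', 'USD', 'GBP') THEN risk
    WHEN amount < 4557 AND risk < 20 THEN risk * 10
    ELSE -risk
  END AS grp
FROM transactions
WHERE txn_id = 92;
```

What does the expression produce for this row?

9

txn_id = 92: amount=2685, risk=9, currency=GBP, merchant=M03.
amount < 423 AND risk > 71 → false
amount < 1856 AND currency <> 'CAD' → false
amount < 3348 AND currency IN ('EUR', 'USD', 'GBP') → true → 9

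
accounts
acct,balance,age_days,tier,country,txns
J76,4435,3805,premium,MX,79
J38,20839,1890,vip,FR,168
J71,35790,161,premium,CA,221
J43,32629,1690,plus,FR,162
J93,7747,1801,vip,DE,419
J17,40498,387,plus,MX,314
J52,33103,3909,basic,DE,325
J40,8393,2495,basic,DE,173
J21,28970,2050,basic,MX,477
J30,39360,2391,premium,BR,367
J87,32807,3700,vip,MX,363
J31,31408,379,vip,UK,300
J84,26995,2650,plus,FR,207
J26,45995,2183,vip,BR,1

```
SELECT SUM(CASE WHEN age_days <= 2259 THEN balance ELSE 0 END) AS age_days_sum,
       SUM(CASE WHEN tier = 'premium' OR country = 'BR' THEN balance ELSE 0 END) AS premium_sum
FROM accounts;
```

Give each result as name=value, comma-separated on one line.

[age_days_sum: age_days <= 2259]
acct=J76: ✗
acct=J38: ✓ → 20839
acct=J71: ✓ → 35790
acct=J43: ✓ → 32629
acct=J93: ✓ → 7747
acct=J17: ✓ → 40498
acct=J52: ✗
acct=J40: ✗
acct=J21: ✓ → 28970
acct=J30: ✗
acct=J87: ✗
acct=J31: ✓ → 31408
acct=J84: ✗
acct=J26: ✓ → 45995
age_days_sum = 20839 + 35790 + 32629 + 7747 + 40498 + 28970 + 31408 + 45995 = 243876
—
[premium_sum: tier = 'premium' OR country = 'BR']
acct=J76: ✓ → 4435
acct=J38: ✗
acct=J71: ✓ → 35790
acct=J43: ✗
acct=J93: ✗
acct=J17: ✗
acct=J52: ✗
acct=J40: ✗
acct=J21: ✗
acct=J30: ✓ → 39360
acct=J87: ✗
acct=J31: ✗
acct=J84: ✗
acct=J26: ✓ → 45995
premium_sum = 4435 + 35790 + 39360 + 45995 = 125580

age_days_sum=243876, premium_sum=125580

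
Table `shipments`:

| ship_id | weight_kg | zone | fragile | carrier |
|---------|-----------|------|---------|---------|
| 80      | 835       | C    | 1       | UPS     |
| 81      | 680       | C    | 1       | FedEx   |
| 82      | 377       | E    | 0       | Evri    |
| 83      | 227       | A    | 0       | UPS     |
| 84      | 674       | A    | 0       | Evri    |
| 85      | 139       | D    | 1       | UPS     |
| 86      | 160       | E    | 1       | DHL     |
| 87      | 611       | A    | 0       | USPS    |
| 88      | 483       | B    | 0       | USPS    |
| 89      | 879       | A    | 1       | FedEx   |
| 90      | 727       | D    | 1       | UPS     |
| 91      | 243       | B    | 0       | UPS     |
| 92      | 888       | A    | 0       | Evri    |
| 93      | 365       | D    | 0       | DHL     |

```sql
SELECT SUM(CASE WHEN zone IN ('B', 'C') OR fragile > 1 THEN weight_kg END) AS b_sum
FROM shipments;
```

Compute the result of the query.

2241

ship_id=80: ✓ → 835
ship_id=81: ✓ → 680
ship_id=82: ✗
ship_id=83: ✗
ship_id=84: ✗
ship_id=85: ✗
ship_id=86: ✗
ship_id=87: ✗
ship_id=88: ✓ → 483
ship_id=89: ✗
ship_id=90: ✗
ship_id=91: ✓ → 243
ship_id=92: ✗
ship_id=93: ✗
b_sum = 835 + 680 + 483 + 243 = 2241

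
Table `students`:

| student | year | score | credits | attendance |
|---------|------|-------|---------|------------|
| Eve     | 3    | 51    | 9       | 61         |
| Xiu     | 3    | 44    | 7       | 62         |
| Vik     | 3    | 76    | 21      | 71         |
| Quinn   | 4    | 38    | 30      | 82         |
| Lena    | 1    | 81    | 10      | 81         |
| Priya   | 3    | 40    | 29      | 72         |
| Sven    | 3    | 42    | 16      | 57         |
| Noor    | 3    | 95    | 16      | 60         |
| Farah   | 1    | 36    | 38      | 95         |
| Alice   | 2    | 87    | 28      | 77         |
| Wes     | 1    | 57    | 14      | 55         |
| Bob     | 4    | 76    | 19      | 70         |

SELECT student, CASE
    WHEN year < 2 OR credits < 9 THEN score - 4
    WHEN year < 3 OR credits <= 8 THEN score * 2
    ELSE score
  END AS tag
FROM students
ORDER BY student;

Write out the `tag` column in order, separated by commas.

student=Alice: year < 3 OR credits <= 8 → 174
student=Bob: ELSE → 76
student=Eve: ELSE → 51
student=Farah: year < 2 OR credits < 9 → 32
student=Lena: year < 2 OR credits < 9 → 77
student=Noor: ELSE → 95
student=Priya: ELSE → 40
student=Quinn: ELSE → 38
student=Sven: ELSE → 42
student=Vik: ELSE → 76
student=Wes: year < 2 OR credits < 9 → 53
student=Xiu: year < 2 OR credits < 9 → 40

174, 76, 51, 32, 77, 95, 40, 38, 42, 76, 53, 40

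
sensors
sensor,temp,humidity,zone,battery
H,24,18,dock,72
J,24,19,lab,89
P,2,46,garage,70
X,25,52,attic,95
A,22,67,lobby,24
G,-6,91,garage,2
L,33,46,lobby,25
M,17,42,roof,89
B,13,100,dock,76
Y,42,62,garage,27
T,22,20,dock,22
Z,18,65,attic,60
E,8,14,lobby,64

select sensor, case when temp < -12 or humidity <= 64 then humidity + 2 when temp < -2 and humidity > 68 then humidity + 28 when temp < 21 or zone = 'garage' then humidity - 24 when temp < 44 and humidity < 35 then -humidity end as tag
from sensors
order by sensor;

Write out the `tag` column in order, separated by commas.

sensor=A: (no match → NULL) → NULL
sensor=B: temp < 21 or zone = 'garage' → 76
sensor=E: temp < -12 or humidity <= 64 → 16
sensor=G: temp < -2 and humidity > 68 → 119
sensor=H: temp < -12 or humidity <= 64 → 20
sensor=J: temp < -12 or humidity <= 64 → 21
sensor=L: temp < -12 or humidity <= 64 → 48
sensor=M: temp < -12 or humidity <= 64 → 44
sensor=P: temp < -12 or humidity <= 64 → 48
sensor=T: temp < -12 or humidity <= 64 → 22
sensor=X: temp < -12 or humidity <= 64 → 54
sensor=Y: temp < -12 or humidity <= 64 → 64
sensor=Z: temp < 21 or zone = 'garage' → 41

NULL, 76, 16, 119, 20, 21, 48, 44, 48, 22, 54, 64, 41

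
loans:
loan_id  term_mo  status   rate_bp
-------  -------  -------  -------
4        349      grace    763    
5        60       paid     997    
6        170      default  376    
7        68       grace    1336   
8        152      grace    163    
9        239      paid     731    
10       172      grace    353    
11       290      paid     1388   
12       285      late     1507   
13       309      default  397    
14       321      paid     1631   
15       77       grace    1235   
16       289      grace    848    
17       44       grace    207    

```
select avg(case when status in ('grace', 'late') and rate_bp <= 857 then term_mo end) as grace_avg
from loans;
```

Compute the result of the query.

201.2

loan_id=4: ✓ → 349
loan_id=5: ✗
loan_id=6: ✗
loan_id=7: ✗
loan_id=8: ✓ → 152
loan_id=9: ✗
loan_id=10: ✓ → 172
loan_id=11: ✗
loan_id=12: ✗
loan_id=13: ✗
loan_id=14: ✗
loan_id=15: ✗
loan_id=16: ✓ → 289
loan_id=17: ✓ → 44
grace_avg = (349 + 152 + 172 + 289 + 44) / 5 = 201.2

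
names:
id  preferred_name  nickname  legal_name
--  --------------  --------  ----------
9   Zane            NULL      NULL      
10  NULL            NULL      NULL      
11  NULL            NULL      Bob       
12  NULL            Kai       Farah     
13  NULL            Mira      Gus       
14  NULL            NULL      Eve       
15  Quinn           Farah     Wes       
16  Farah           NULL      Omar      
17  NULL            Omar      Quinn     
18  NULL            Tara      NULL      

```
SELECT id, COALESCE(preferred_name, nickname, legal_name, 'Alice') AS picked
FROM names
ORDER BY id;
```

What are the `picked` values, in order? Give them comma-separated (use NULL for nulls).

id=9: preferred_name=Zane → Zane
id=10: preferred_name=NULL, nickname=NULL, legal_name=NULL, → literal Alice → Alice
id=11: preferred_name=NULL, nickname=NULL, legal_name=Bob → Bob
id=12: preferred_name=NULL, nickname=Kai → Kai
id=13: preferred_name=NULL, nickname=Mira → Mira
id=14: preferred_name=NULL, nickname=NULL, legal_name=Eve → Eve
id=15: preferred_name=Quinn → Quinn
id=16: preferred_name=Farah → Farah
id=17: preferred_name=NULL, nickname=Omar → Omar
id=18: preferred_name=NULL, nickname=Tara → Tara

Zane, Alice, Bob, Kai, Mira, Eve, Quinn, Farah, Omar, Tara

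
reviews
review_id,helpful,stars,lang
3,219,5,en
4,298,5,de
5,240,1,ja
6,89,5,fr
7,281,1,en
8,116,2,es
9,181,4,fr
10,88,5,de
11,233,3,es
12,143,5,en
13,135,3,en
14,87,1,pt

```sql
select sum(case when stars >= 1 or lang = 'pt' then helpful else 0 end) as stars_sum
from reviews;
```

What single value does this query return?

2110

review_id=3: ✓ → 219
review_id=4: ✓ → 298
review_id=5: ✓ → 240
review_id=6: ✓ → 89
review_id=7: ✓ → 281
review_id=8: ✓ → 116
review_id=9: ✓ → 181
review_id=10: ✓ → 88
review_id=11: ✓ → 233
review_id=12: ✓ → 143
review_id=13: ✓ → 135
review_id=14: ✓ → 87
stars_sum = 219 + 298 + 240 + 89 + 281 + 116 + 181 + 88 + 233 + 143 + 135 + 87 = 2110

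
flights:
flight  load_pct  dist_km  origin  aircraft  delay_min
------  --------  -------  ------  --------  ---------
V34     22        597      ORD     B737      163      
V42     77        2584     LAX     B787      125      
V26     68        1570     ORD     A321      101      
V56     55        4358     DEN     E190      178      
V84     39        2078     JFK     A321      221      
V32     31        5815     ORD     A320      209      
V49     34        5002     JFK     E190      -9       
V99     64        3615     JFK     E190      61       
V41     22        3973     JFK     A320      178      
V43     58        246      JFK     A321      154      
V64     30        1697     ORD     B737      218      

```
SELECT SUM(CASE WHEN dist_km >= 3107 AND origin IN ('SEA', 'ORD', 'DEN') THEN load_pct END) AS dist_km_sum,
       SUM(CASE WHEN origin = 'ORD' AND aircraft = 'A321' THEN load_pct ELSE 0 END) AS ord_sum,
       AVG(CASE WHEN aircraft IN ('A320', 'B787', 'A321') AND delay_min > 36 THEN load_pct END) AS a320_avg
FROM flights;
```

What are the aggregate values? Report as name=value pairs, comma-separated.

dist_km_sum=86, ord_sum=68, a320_avg=49.1666666667

[dist_km_sum: dist_km >= 3107 AND origin IN ('SEA', 'ORD', 'DEN')]
flight=V34: ✗
flight=V42: ✗
flight=V26: ✗
flight=V56: ✓ → 55
flight=V84: ✗
flight=V32: ✓ → 31
flight=V49: ✗
flight=V99: ✗
flight=V41: ✗
flight=V43: ✗
flight=V64: ✗
dist_km_sum = 55 + 31 = 86
—
[ord_sum: origin = 'ORD' AND aircraft = 'A321']
flight=V34: ✗
flight=V42: ✗
flight=V26: ✓ → 68
flight=V56: ✗
flight=V84: ✗
flight=V32: ✗
flight=V49: ✗
flight=V99: ✗
flight=V41: ✗
flight=V43: ✗
flight=V64: ✗
ord_sum = 68
—
[a320_avg: aircraft IN ('A320', 'B787', 'A321') AND delay_min > 36]
flight=V34: ✗
flight=V42: ✓ → 77
flight=V26: ✓ → 68
flight=V56: ✗
flight=V84: ✓ → 39
flight=V32: ✓ → 31
flight=V49: ✗
flight=V99: ✗
flight=V41: ✓ → 22
flight=V43: ✓ → 58
flight=V64: ✗
a320_avg = (77 + 68 + 39 + 31 + 22 + 58) / 6 = 49.1666666667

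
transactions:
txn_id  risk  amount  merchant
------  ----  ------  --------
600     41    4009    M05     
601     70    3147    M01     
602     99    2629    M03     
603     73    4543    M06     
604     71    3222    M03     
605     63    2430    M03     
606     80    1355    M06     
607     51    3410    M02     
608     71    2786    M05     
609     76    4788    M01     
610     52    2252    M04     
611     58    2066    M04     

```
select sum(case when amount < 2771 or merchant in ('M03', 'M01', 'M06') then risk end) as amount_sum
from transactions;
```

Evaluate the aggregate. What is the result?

txn_id=600: ✗
txn_id=601: ✓ → 70
txn_id=602: ✓ → 99
txn_id=603: ✓ → 73
txn_id=604: ✓ → 71
txn_id=605: ✓ → 63
txn_id=606: ✓ → 80
txn_id=607: ✗
txn_id=608: ✗
txn_id=609: ✓ → 76
txn_id=610: ✓ → 52
txn_id=611: ✓ → 58
amount_sum = 70 + 99 + 73 + 71 + 63 + 80 + 76 + 52 + 58 = 642

642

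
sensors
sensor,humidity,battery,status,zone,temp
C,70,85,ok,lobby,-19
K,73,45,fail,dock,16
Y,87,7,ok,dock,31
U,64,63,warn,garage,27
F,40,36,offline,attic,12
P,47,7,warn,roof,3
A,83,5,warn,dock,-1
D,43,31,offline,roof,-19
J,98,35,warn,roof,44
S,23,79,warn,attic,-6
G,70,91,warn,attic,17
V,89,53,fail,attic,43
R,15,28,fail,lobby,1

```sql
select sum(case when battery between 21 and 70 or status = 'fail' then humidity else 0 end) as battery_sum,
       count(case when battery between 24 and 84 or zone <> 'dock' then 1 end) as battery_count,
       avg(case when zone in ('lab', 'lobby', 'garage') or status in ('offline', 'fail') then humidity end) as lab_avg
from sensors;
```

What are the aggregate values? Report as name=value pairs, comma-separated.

battery_sum=422, battery_count=11, lab_avg=56.2857142857

[battery_sum: battery between 21 and 70 or status = 'fail']
sensor=C: ✗
sensor=K: ✓ → 73
sensor=Y: ✗
sensor=U: ✓ → 64
sensor=F: ✓ → 40
sensor=P: ✗
sensor=A: ✗
sensor=D: ✓ → 43
sensor=J: ✓ → 98
sensor=S: ✗
sensor=G: ✗
sensor=V: ✓ → 89
sensor=R: ✓ → 15
battery_sum = 73 + 64 + 40 + 43 + 98 + 89 + 15 = 422
—
[battery_count: battery between 24 and 84 or zone <> 'dock']
sensor=C: ✓ → 1
sensor=K: ✓ → 1
sensor=Y: ✗
sensor=U: ✓ → 1
sensor=F: ✓ → 1
sensor=P: ✓ → 1
sensor=A: ✗
sensor=D: ✓ → 1
sensor=J: ✓ → 1
sensor=S: ✓ → 1
sensor=G: ✓ → 1
sensor=V: ✓ → 1
sensor=R: ✓ → 1
battery_count = COUNT(1, 1, 1, 1, 1, 1, 1, 1, 1, 1, 1) = 11
—
[lab_avg: zone in ('lab', 'lobby', 'garage') or status in ('offline', 'fail')]
sensor=C: ✓ → 70
sensor=K: ✓ → 73
sensor=Y: ✗
sensor=U: ✓ → 64
sensor=F: ✓ → 40
sensor=P: ✗
sensor=A: ✗
sensor=D: ✓ → 43
sensor=J: ✗
sensor=S: ✗
sensor=G: ✗
sensor=V: ✓ → 89
sensor=R: ✓ → 15
lab_avg = (70 + 73 + 64 + 40 + 43 + 89 + 15) / 7 = 56.2857142857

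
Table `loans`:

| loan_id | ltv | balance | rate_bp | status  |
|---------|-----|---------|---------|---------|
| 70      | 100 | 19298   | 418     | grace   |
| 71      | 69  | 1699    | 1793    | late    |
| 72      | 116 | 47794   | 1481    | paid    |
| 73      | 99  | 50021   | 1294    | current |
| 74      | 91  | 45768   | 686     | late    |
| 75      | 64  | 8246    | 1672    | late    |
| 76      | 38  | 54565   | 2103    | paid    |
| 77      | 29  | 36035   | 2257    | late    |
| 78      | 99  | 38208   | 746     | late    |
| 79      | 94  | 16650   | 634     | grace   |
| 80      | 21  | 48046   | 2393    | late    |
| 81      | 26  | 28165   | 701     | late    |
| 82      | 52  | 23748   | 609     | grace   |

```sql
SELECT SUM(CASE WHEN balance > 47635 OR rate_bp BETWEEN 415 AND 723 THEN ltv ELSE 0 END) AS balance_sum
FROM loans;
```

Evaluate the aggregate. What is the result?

637

loan_id=70: ✓ → 100
loan_id=71: ✗
loan_id=72: ✓ → 116
loan_id=73: ✓ → 99
loan_id=74: ✓ → 91
loan_id=75: ✗
loan_id=76: ✓ → 38
loan_id=77: ✗
loan_id=78: ✗
loan_id=79: ✓ → 94
loan_id=80: ✓ → 21
loan_id=81: ✓ → 26
loan_id=82: ✓ → 52
balance_sum = 100 + 116 + 99 + 91 + 38 + 94 + 21 + 26 + 52 = 637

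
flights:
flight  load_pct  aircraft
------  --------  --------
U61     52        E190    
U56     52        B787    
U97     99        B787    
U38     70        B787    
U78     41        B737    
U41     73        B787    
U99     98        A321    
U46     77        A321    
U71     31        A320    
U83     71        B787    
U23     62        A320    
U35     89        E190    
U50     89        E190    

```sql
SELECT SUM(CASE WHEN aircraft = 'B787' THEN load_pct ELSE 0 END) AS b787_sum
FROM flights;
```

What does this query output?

365

flight=U61: ✗
flight=U56: ✓ → 52
flight=U97: ✓ → 99
flight=U38: ✓ → 70
flight=U78: ✗
flight=U41: ✓ → 73
flight=U99: ✗
flight=U46: ✗
flight=U71: ✗
flight=U83: ✓ → 71
flight=U23: ✗
flight=U35: ✗
flight=U50: ✗
b787_sum = 52 + 99 + 70 + 73 + 71 = 365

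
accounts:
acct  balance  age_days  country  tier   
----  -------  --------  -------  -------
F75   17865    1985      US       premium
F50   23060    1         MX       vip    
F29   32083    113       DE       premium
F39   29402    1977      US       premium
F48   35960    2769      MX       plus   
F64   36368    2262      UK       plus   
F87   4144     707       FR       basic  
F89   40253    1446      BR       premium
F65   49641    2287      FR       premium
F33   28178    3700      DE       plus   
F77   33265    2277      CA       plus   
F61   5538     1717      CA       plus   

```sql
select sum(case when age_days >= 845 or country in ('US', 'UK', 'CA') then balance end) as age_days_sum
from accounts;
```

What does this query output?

276470

acct=F75: ✓ → 17865
acct=F50: ✗
acct=F29: ✗
acct=F39: ✓ → 29402
acct=F48: ✓ → 35960
acct=F64: ✓ → 36368
acct=F87: ✗
acct=F89: ✓ → 40253
acct=F65: ✓ → 49641
acct=F33: ✓ → 28178
acct=F77: ✓ → 33265
acct=F61: ✓ → 5538
age_days_sum = 17865 + 29402 + 35960 + 36368 + 40253 + 49641 + 28178 + 33265 + 5538 = 276470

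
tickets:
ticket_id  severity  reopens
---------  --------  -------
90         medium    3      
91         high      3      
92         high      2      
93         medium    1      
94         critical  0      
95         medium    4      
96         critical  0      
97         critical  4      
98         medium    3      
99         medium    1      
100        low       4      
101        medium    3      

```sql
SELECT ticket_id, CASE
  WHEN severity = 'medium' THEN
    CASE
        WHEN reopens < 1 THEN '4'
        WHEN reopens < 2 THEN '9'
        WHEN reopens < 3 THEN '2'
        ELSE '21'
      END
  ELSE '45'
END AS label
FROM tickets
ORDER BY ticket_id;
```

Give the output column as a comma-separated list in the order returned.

21, 45, 45, 9, 45, 21, 45, 45, 21, 9, 45, 21

ticket_id=90: severity='medium' → inner[ELSE] → 21
ticket_id=91: severity='high' → outer ELSE → 45
ticket_id=92: severity='high' → outer ELSE → 45
ticket_id=93: severity='medium' → inner[reopens < 2] → 9
ticket_id=94: severity='critical' → outer ELSE → 45
ticket_id=95: severity='medium' → inner[ELSE] → 21
ticket_id=96: severity='critical' → outer ELSE → 45
ticket_id=97: severity='critical' → outer ELSE → 45
ticket_id=98: severity='medium' → inner[ELSE] → 21
ticket_id=99: severity='medium' → inner[reopens < 2] → 9
ticket_id=100: severity='low' → outer ELSE → 45
ticket_id=101: severity='medium' → inner[ELSE] → 21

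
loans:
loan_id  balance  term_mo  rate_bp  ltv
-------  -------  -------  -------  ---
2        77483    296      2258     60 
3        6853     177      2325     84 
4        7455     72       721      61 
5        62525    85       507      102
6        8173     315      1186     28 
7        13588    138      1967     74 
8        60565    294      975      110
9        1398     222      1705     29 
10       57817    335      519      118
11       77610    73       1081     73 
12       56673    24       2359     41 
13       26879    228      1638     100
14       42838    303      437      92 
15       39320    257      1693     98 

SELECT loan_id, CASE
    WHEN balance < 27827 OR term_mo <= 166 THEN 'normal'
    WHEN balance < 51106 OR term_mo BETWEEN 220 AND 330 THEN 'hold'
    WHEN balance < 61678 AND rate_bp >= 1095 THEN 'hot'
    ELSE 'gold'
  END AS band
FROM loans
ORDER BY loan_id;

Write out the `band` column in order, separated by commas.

hold, normal, normal, normal, normal, normal, hold, normal, gold, normal, normal, normal, hold, hold

loan_id=2: balance < 51106 OR term_mo BETWEEN 220 AND 330 → hold
loan_id=3: balance < 27827 OR term_mo <= 166 → normal
loan_id=4: balance < 27827 OR term_mo <= 166 → normal
loan_id=5: balance < 27827 OR term_mo <= 166 → normal
loan_id=6: balance < 27827 OR term_mo <= 166 → normal
loan_id=7: balance < 27827 OR term_mo <= 166 → normal
loan_id=8: balance < 51106 OR term_mo BETWEEN 220 AND 330 → hold
loan_id=9: balance < 27827 OR term_mo <= 166 → normal
loan_id=10: ELSE → gold
loan_id=11: balance < 27827 OR term_mo <= 166 → normal
loan_id=12: balance < 27827 OR term_mo <= 166 → normal
loan_id=13: balance < 27827 OR term_mo <= 166 → normal
loan_id=14: balance < 51106 OR term_mo BETWEEN 220 AND 330 → hold
loan_id=15: balance < 51106 OR term_mo BETWEEN 220 AND 330 → hold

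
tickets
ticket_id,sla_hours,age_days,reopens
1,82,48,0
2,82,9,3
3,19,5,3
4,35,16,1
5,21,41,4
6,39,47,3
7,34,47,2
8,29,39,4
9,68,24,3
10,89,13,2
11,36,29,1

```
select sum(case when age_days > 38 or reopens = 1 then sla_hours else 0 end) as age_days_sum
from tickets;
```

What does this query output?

ticket_id=1: ✓ → 82
ticket_id=2: ✗
ticket_id=3: ✗
ticket_id=4: ✓ → 35
ticket_id=5: ✓ → 21
ticket_id=6: ✓ → 39
ticket_id=7: ✓ → 34
ticket_id=8: ✓ → 29
ticket_id=9: ✗
ticket_id=10: ✗
ticket_id=11: ✓ → 36
age_days_sum = 82 + 35 + 21 + 39 + 34 + 29 + 36 = 276

276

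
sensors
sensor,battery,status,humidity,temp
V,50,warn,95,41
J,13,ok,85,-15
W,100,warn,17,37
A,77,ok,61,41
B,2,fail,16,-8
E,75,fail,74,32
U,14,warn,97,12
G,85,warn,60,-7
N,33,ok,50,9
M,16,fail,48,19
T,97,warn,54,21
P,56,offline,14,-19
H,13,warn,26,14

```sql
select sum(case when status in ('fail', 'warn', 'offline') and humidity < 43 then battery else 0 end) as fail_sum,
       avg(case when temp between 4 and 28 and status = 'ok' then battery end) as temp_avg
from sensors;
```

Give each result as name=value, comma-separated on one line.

fail_sum=171, temp_avg=33

[fail_sum: status in ('fail', 'warn', 'offline') and humidity < 43]
sensor=V: ✗
sensor=J: ✗
sensor=W: ✓ → 100
sensor=A: ✗
sensor=B: ✓ → 2
sensor=E: ✗
sensor=U: ✗
sensor=G: ✗
sensor=N: ✗
sensor=M: ✗
sensor=T: ✗
sensor=P: ✓ → 56
sensor=H: ✓ → 13
fail_sum = 100 + 2 + 56 + 13 = 171
—
[temp_avg: temp between 4 and 28 and status = 'ok']
sensor=V: ✗
sensor=J: ✗
sensor=W: ✗
sensor=A: ✗
sensor=B: ✗
sensor=E: ✗
sensor=U: ✗
sensor=G: ✗
sensor=N: ✓ → 33
sensor=M: ✗
sensor=T: ✗
sensor=P: ✗
sensor=H: ✗
temp_avg = 33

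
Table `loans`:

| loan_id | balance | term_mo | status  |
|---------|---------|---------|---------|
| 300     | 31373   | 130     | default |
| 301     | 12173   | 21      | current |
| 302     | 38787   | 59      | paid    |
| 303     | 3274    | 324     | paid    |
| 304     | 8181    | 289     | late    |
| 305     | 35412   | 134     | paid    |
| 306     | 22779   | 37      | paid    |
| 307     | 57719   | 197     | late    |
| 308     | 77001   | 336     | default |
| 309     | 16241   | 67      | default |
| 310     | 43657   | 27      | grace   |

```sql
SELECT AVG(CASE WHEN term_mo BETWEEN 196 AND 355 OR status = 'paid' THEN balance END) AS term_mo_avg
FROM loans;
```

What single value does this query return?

loan_id=300: ✗
loan_id=301: ✗
loan_id=302: ✓ → 38787
loan_id=303: ✓ → 3274
loan_id=304: ✓ → 8181
loan_id=305: ✓ → 35412
loan_id=306: ✓ → 22779
loan_id=307: ✓ → 57719
loan_id=308: ✓ → 77001
loan_id=309: ✗
loan_id=310: ✗
term_mo_avg = (38787 + 3274 + 8181 + 35412 + 22779 + 57719 + 77001) / 7 = 34736.1428571429

34736.1428571429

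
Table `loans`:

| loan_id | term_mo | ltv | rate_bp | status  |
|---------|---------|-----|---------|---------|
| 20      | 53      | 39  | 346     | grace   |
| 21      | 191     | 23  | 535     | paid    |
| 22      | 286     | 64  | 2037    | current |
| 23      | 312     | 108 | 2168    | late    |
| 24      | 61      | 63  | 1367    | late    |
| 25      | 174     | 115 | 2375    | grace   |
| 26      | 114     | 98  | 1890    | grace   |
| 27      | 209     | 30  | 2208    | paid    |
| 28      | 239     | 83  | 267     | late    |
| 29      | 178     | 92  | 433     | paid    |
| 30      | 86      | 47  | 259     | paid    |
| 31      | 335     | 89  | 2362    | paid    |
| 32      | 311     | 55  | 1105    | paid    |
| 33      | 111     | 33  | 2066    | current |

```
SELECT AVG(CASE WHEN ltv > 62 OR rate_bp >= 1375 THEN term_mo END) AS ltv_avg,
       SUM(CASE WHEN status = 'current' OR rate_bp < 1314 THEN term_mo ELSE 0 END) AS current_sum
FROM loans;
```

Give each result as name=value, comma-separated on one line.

[ltv_avg: ltv > 62 OR rate_bp >= 1375]
loan_id=20: ✗
loan_id=21: ✗
loan_id=22: ✓ → 286
loan_id=23: ✓ → 312
loan_id=24: ✓ → 61
loan_id=25: ✓ → 174
loan_id=26: ✓ → 114
loan_id=27: ✓ → 209
loan_id=28: ✓ → 239
loan_id=29: ✓ → 178
loan_id=30: ✗
loan_id=31: ✓ → 335
loan_id=32: ✗
loan_id=33: ✓ → 111
ltv_avg = (286 + 312 + 61 + 174 + 114 + 209 + 239 + 178 + 335 + 111) / 10 = 201.9
—
[current_sum: status = 'current' OR rate_bp < 1314]
loan_id=20: ✓ → 53
loan_id=21: ✓ → 191
loan_id=22: ✓ → 286
loan_id=23: ✗
loan_id=24: ✗
loan_id=25: ✗
loan_id=26: ✗
loan_id=27: ✗
loan_id=28: ✓ → 239
loan_id=29: ✓ → 178
loan_id=30: ✓ → 86
loan_id=31: ✗
loan_id=32: ✓ → 311
loan_id=33: ✓ → 111
current_sum = 53 + 191 + 286 + 239 + 178 + 86 + 311 + 111 = 1455

ltv_avg=201.9, current_sum=1455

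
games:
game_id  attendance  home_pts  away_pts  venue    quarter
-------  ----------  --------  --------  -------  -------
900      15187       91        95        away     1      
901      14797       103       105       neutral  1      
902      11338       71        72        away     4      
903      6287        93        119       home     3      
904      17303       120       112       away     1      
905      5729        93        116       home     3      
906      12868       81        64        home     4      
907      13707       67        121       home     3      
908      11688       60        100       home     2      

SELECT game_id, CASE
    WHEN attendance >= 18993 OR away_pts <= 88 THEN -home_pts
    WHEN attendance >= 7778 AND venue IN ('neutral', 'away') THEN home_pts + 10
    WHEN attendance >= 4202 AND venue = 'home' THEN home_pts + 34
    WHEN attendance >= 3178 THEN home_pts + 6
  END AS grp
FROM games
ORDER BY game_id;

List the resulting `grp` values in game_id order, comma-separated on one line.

game_id=900: attendance >= 7778 AND venue IN ('neutral', 'away') → 101
game_id=901: attendance >= 7778 AND venue IN ('neutral', 'away') → 113
game_id=902: attendance >= 18993 OR away_pts <= 88 → -71
game_id=903: attendance >= 4202 AND venue = 'home' → 127
game_id=904: attendance >= 7778 AND venue IN ('neutral', 'away') → 130
game_id=905: attendance >= 4202 AND venue = 'home' → 127
game_id=906: attendance >= 18993 OR away_pts <= 88 → -81
game_id=907: attendance >= 4202 AND venue = 'home' → 101
game_id=908: attendance >= 4202 AND venue = 'home' → 94

101, 113, -71, 127, 130, 127, -81, 101, 94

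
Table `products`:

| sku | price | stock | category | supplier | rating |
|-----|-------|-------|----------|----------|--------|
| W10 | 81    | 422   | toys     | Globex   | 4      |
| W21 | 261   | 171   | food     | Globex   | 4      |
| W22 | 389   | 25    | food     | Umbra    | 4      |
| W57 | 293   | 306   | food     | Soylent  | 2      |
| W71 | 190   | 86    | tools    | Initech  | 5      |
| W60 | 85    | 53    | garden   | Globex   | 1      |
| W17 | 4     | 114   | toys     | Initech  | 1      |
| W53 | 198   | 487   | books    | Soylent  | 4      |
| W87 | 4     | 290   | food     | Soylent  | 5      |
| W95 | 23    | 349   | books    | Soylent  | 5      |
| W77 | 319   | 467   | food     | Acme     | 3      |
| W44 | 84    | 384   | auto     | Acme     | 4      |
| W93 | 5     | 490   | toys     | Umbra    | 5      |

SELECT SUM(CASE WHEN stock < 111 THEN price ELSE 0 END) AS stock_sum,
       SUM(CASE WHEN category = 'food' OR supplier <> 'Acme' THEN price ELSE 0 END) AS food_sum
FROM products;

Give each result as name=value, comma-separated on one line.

[stock_sum: stock < 111]
sku=W10: ✗
sku=W21: ✗
sku=W22: ✓ → 389
sku=W57: ✗
sku=W71: ✓ → 190
sku=W60: ✓ → 85
sku=W17: ✗
sku=W53: ✗
sku=W87: ✗
sku=W95: ✗
sku=W77: ✗
sku=W44: ✗
sku=W93: ✗
stock_sum = 389 + 190 + 85 = 664
—
[food_sum: category = 'food' OR supplier <> 'Acme']
sku=W10: ✓ → 81
sku=W21: ✓ → 261
sku=W22: ✓ → 389
sku=W57: ✓ → 293
sku=W71: ✓ → 190
sku=W60: ✓ → 85
sku=W17: ✓ → 4
sku=W53: ✓ → 198
sku=W87: ✓ → 4
sku=W95: ✓ → 23
sku=W77: ✓ → 319
sku=W44: ✗
sku=W93: ✓ → 5
food_sum = 81 + 261 + 389 + 293 + 190 + 85 + 4 + 198 + 4 + 23 + 319 + 5 = 1852

stock_sum=664, food_sum=1852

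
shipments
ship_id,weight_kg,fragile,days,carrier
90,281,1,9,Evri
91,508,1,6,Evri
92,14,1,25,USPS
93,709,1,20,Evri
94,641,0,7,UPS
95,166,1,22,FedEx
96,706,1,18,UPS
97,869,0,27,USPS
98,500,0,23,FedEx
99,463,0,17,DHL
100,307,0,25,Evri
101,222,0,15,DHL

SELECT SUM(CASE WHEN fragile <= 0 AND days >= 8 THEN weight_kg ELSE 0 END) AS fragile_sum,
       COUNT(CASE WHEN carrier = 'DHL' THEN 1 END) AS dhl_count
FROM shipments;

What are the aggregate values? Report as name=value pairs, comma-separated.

[fragile_sum: fragile <= 0 AND days >= 8]
ship_id=90: ✗
ship_id=91: ✗
ship_id=92: ✗
ship_id=93: ✗
ship_id=94: ✗
ship_id=95: ✗
ship_id=96: ✗
ship_id=97: ✓ → 869
ship_id=98: ✓ → 500
ship_id=99: ✓ → 463
ship_id=100: ✓ → 307
ship_id=101: ✓ → 222
fragile_sum = 869 + 500 + 463 + 307 + 222 = 2361
—
[dhl_count: carrier = 'DHL']
ship_id=90: ✗
ship_id=91: ✗
ship_id=92: ✗
ship_id=93: ✗
ship_id=94: ✗
ship_id=95: ✗
ship_id=96: ✗
ship_id=97: ✗
ship_id=98: ✗
ship_id=99: ✓ → 1
ship_id=100: ✗
ship_id=101: ✓ → 1
dhl_count = COUNT(1, 1) = 2

fragile_sum=2361, dhl_count=2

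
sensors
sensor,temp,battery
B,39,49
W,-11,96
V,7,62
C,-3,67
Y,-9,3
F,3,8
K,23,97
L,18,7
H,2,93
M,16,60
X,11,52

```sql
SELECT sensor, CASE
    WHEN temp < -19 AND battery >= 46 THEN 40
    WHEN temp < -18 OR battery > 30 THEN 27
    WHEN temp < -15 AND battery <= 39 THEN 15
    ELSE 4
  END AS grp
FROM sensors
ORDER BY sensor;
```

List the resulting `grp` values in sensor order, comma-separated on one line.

sensor=B: temp < -18 OR battery > 30 → 27
sensor=C: temp < -18 OR battery > 30 → 27
sensor=F: ELSE → 4
sensor=H: temp < -18 OR battery > 30 → 27
sensor=K: temp < -18 OR battery > 30 → 27
sensor=L: ELSE → 4
sensor=M: temp < -18 OR battery > 30 → 27
sensor=V: temp < -18 OR battery > 30 → 27
sensor=W: temp < -18 OR battery > 30 → 27
sensor=X: temp < -18 OR battery > 30 → 27
sensor=Y: ELSE → 4

27, 27, 4, 27, 27, 4, 27, 27, 27, 27, 4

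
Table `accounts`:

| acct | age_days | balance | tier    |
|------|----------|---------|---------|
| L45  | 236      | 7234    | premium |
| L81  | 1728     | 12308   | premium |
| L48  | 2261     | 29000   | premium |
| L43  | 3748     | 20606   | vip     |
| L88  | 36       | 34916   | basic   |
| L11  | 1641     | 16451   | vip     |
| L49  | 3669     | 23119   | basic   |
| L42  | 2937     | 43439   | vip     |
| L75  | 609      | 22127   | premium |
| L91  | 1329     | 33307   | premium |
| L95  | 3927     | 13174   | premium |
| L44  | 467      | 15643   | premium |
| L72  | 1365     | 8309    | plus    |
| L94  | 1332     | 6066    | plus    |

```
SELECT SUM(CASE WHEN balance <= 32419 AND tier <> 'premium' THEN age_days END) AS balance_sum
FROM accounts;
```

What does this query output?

acct=L45: ✗
acct=L81: ✗
acct=L48: ✗
acct=L43: ✓ → 3748
acct=L88: ✗
acct=L11: ✓ → 1641
acct=L49: ✓ → 3669
acct=L42: ✗
acct=L75: ✗
acct=L91: ✗
acct=L95: ✗
acct=L44: ✗
acct=L72: ✓ → 1365
acct=L94: ✓ → 1332
balance_sum = 3748 + 1641 + 3669 + 1365 + 1332 = 11755

11755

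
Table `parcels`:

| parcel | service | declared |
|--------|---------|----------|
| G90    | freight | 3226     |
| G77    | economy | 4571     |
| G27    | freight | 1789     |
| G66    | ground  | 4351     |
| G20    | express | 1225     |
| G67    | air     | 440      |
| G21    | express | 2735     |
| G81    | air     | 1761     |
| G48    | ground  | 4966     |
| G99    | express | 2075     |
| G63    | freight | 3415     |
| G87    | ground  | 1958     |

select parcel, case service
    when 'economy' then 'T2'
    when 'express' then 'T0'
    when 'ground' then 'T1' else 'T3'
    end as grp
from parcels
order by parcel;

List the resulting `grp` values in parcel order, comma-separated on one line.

T0, T0, T3, T1, T3, T1, T3, T2, T3, T1, T3, T0

parcel=G20: service='express' → T0
parcel=G21: service='express' → T0
parcel=G27: ELSE → T3
parcel=G48: service='ground' → T1
parcel=G63: ELSE → T3
parcel=G66: service='ground' → T1
parcel=G67: ELSE → T3
parcel=G77: service='economy' → T2
parcel=G81: ELSE → T3
parcel=G87: service='ground' → T1
parcel=G90: ELSE → T3
parcel=G99: service='express' → T0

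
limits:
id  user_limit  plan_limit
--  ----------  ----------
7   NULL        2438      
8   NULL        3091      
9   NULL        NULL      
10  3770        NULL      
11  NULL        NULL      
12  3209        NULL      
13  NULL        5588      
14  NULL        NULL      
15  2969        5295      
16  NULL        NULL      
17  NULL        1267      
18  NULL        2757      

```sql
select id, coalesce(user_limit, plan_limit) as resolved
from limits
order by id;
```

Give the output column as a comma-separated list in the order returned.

2438, 3091, NULL, 3770, NULL, 3209, 5588, NULL, 2969, NULL, 1267, 2757

id=7: user_limit=NULL, plan_limit=2438 → 2438
id=8: user_limit=NULL, plan_limit=3091 → 3091
id=9: user_limit=NULL, plan_limit=NULL (all NULL) → NULL
id=10: user_limit=3770 → 3770
id=11: user_limit=NULL, plan_limit=NULL (all NULL) → NULL
id=12: user_limit=3209 → 3209
id=13: user_limit=NULL, plan_limit=5588 → 5588
id=14: user_limit=NULL, plan_limit=NULL (all NULL) → NULL
id=15: user_limit=2969 → 2969
id=16: user_limit=NULL, plan_limit=NULL (all NULL) → NULL
id=17: user_limit=NULL, plan_limit=1267 → 1267
id=18: user_limit=NULL, plan_limit=2757 → 2757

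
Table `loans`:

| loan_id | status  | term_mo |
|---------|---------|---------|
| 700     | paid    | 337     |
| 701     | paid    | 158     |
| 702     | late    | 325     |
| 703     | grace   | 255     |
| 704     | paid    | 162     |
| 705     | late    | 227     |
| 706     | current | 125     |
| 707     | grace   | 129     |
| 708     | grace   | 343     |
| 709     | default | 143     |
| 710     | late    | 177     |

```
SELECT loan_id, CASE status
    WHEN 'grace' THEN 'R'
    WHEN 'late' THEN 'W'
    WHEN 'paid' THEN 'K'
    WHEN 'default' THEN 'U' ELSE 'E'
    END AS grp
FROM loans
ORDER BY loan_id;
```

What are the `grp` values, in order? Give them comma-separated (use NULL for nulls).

K, K, W, R, K, W, E, R, R, U, W

loan_id=700: status='paid' → K
loan_id=701: status='paid' → K
loan_id=702: status='late' → W
loan_id=703: status='grace' → R
loan_id=704: status='paid' → K
loan_id=705: status='late' → W
loan_id=706: ELSE → E
loan_id=707: status='grace' → R
loan_id=708: status='grace' → R
loan_id=709: status='default' → U
loan_id=710: status='late' → W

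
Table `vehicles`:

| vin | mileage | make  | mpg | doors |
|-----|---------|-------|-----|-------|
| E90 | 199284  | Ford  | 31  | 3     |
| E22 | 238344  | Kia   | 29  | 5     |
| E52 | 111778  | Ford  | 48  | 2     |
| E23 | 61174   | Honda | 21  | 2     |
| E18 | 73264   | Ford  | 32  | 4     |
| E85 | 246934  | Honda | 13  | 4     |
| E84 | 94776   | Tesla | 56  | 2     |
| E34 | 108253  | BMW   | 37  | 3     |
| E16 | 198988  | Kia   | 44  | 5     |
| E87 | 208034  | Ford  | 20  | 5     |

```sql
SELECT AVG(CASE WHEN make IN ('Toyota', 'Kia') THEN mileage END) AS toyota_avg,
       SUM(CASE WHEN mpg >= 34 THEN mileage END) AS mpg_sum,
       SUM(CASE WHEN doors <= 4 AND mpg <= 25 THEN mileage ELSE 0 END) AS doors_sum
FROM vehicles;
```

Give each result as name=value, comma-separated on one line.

[toyota_avg: make IN ('Toyota', 'Kia')]
vin=E90: ✗
vin=E22: ✓ → 238344
vin=E52: ✗
vin=E23: ✗
vin=E18: ✗
vin=E85: ✗
vin=E84: ✗
vin=E34: ✗
vin=E16: ✓ → 198988
vin=E87: ✗
toyota_avg = (238344 + 198988) / 2 = 218666
—
[mpg_sum: mpg >= 34]
vin=E90: ✗
vin=E22: ✗
vin=E52: ✓ → 111778
vin=E23: ✗
vin=E18: ✗
vin=E85: ✗
vin=E84: ✓ → 94776
vin=E34: ✓ → 108253
vin=E16: ✓ → 198988
vin=E87: ✗
mpg_sum = 111778 + 94776 + 108253 + 198988 = 513795
—
[doors_sum: doors <= 4 AND mpg <= 25]
vin=E90: ✗
vin=E22: ✗
vin=E52: ✗
vin=E23: ✓ → 61174
vin=E18: ✗
vin=E85: ✓ → 246934
vin=E84: ✗
vin=E34: ✗
vin=E16: ✗
vin=E87: ✗
doors_sum = 61174 + 246934 = 308108

toyota_avg=218666, mpg_sum=513795, doors_sum=308108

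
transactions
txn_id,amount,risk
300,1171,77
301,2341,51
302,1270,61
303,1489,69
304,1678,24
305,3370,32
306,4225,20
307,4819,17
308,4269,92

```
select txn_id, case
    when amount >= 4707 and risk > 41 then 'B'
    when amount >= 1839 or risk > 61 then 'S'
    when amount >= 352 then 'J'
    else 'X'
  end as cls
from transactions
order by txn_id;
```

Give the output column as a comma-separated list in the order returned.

S, S, J, S, J, S, S, S, S

txn_id=300: amount >= 1839 or risk > 61 → S
txn_id=301: amount >= 1839 or risk > 61 → S
txn_id=302: amount >= 352 → J
txn_id=303: amount >= 1839 or risk > 61 → S
txn_id=304: amount >= 352 → J
txn_id=305: amount >= 1839 or risk > 61 → S
txn_id=306: amount >= 1839 or risk > 61 → S
txn_id=307: amount >= 1839 or risk > 61 → S
txn_id=308: amount >= 1839 or risk > 61 → S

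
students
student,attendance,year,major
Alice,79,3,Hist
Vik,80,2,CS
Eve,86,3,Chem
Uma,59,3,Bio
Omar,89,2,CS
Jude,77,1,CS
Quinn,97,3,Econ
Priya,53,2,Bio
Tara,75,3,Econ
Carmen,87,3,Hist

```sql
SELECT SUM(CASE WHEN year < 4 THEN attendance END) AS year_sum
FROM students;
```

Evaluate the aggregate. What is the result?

student=Alice: ✓ → 79
student=Vik: ✓ → 80
student=Eve: ✓ → 86
student=Uma: ✓ → 59
student=Omar: ✓ → 89
student=Jude: ✓ → 77
student=Quinn: ✓ → 97
student=Priya: ✓ → 53
student=Tara: ✓ → 75
student=Carmen: ✓ → 87
year_sum = 79 + 80 + 86 + 59 + 89 + 77 + 97 + 53 + 75 + 87 = 782

782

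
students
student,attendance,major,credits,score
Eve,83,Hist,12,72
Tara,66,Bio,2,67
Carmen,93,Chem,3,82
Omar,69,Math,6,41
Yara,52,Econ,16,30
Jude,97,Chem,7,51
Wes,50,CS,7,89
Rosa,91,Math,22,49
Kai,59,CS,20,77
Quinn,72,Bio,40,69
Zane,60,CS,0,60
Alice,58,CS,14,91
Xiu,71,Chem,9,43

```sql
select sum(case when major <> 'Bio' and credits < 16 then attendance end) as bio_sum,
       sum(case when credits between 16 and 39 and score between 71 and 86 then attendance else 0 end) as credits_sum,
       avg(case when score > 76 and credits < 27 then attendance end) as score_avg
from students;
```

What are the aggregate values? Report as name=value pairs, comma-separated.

[bio_sum: major <> 'Bio' and credits < 16]
student=Eve: ✓ → 83
student=Tara: ✗
student=Carmen: ✓ → 93
student=Omar: ✓ → 69
student=Yara: ✗
student=Jude: ✓ → 97
student=Wes: ✓ → 50
student=Rosa: ✗
student=Kai: ✗
student=Quinn: ✗
student=Zane: ✓ → 60
student=Alice: ✓ → 58
student=Xiu: ✓ → 71
bio_sum = 83 + 93 + 69 + 97 + 50 + 60 + 58 + 71 = 581
—
[credits_sum: credits between 16 and 39 and score between 71 and 86]
student=Eve: ✗
student=Tara: ✗
student=Carmen: ✗
student=Omar: ✗
student=Yara: ✗
student=Jude: ✗
student=Wes: ✗
student=Rosa: ✗
student=Kai: ✓ → 59
student=Quinn: ✗
student=Zane: ✗
student=Alice: ✗
student=Xiu: ✗
credits_sum = 59
—
[score_avg: score > 76 and credits < 27]
student=Eve: ✗
student=Tara: ✗
student=Carmen: ✓ → 93
student=Omar: ✗
student=Yara: ✗
student=Jude: ✗
student=Wes: ✓ → 50
student=Rosa: ✗
student=Kai: ✓ → 59
student=Quinn: ✗
student=Zane: ✗
student=Alice: ✓ → 58
student=Xiu: ✗
score_avg = (93 + 50 + 59 + 58) / 4 = 65

bio_sum=581, credits_sum=59, score_avg=65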